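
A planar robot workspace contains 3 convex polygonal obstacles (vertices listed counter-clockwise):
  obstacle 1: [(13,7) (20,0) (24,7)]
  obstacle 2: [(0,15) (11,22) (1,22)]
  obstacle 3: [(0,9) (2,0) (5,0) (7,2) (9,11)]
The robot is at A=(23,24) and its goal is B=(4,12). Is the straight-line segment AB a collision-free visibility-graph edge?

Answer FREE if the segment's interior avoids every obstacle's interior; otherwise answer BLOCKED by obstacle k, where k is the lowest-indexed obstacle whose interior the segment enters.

FREE

Obstacle 1 [(13,7) (20,0) (24,7)]:
  edge (13,7)–(20,0): clear
  edge (20,0)–(24,7): clear
  edge (24,7)–(13,7): clear
  midpoint (27/2,18) outside
  → clear
Obstacle 2 [(0,15) (11,22) (1,22)]:
  edge (0,15)–(11,22): clear
  edge (11,22)–(1,22): clear
  edge (1,22)–(0,15): clear
  midpoint (27/2,18) outside
  → clear
Obstacle 3 [(0,9) (2,0) (5,0) (7,2) (9,11)]:
  edge (0,9)–(2,0): clear
  edge (2,0)–(5,0): clear
  edge (5,0)–(7,2): clear
  edge (7,2)–(9,11): clear
  edge (9,11)–(0,9): clear
  midpoint (27/2,18) outside
  → clear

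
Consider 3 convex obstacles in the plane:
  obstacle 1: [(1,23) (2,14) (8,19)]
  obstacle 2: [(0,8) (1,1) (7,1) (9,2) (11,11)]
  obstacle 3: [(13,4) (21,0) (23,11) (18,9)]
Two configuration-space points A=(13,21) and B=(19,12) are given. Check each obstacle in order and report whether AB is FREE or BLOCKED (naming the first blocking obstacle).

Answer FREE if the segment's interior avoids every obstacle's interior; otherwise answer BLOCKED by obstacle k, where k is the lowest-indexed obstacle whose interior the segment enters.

Obstacle 1 [(1,23) (2,14) (8,19)]:
  edge (1,23)–(2,14): clear
  edge (2,14)–(8,19): clear
  edge (8,19)–(1,23): clear
  midpoint (16,33/2) outside
  → clear
Obstacle 2 [(0,8) (1,1) (7,1) (9,2) (11,11)]:
  edge (0,8)–(1,1): clear
  edge (1,1)–(7,1): clear
  edge (7,1)–(9,2): clear
  edge (9,2)–(11,11): clear
  edge (11,11)–(0,8): clear
  midpoint (16,33/2) outside
  → clear
Obstacle 3 [(13,4) (21,0) (23,11) (18,9)]:
  edge (13,4)–(21,0): clear
  edge (21,0)–(23,11): clear
  edge (23,11)–(18,9): clear
  edge (18,9)–(13,4): clear
  midpoint (16,33/2) outside
  → clear

FREE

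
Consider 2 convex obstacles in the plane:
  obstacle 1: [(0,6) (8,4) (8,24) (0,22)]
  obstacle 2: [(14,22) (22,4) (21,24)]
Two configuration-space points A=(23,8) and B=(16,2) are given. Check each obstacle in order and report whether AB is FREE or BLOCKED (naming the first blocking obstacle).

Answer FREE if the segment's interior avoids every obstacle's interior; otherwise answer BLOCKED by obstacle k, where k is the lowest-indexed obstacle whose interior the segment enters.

Obstacle 1 [(0,6) (8,4) (8,24) (0,22)]:
  edge (0,6)–(8,4): clear
  edge (8,4)–(8,24): clear
  edge (8,24)–(0,22): clear
  edge (0,22)–(0,6): clear
  midpoint (39/2,5) outside
  → clear
Obstacle 2 [(14,22) (22,4) (21,24)]:
  edge (14,22)–(22,4): crosses AB
  edge (22,4)–(21,24): crosses AB
  edge (21,24)–(14,22): clear
  → BLOCKED

BLOCKED by obstacle 2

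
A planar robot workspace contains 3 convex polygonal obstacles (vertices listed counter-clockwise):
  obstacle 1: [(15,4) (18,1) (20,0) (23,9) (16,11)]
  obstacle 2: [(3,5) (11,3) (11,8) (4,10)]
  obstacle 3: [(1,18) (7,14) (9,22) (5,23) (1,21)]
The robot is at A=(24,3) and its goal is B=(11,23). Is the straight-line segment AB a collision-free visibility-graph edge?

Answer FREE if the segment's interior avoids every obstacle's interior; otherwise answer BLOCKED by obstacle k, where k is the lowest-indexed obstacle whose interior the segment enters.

BLOCKED by obstacle 1

Obstacle 1 [(15,4) (18,1) (20,0) (23,9) (16,11)]:
  edge (15,4)–(18,1): clear
  edge (18,1)–(20,0): clear
  edge (20,0)–(23,9): crosses AB
  edge (23,9)–(16,11): crosses AB
  edge (16,11)–(15,4): clear
  → BLOCKED
Obstacle 2 [(3,5) (11,3) (11,8) (4,10)]:
  edge (3,5)–(11,3): clear
  edge (11,3)–(11,8): clear
  edge (11,8)–(4,10): clear
  edge (4,10)–(3,5): clear
  midpoint (35/2,13) outside
  → clear
Obstacle 3 [(1,18) (7,14) (9,22) (5,23) (1,21)]:
  edge (1,18)–(7,14): clear
  edge (7,14)–(9,22): clear
  edge (9,22)–(5,23): clear
  edge (5,23)–(1,21): clear
  edge (1,21)–(1,18): clear
  midpoint (35/2,13) outside
  → clear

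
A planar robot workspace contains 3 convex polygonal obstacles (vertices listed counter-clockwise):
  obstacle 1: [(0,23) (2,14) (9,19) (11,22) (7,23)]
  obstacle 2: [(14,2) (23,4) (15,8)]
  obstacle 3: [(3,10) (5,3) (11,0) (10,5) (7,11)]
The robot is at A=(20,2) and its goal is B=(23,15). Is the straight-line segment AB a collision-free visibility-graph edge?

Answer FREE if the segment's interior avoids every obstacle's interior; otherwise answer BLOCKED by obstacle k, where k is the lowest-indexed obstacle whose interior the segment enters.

BLOCKED by obstacle 2

Obstacle 1 [(0,23) (2,14) (9,19) (11,22) (7,23)]:
  edge (0,23)–(2,14): clear
  edge (2,14)–(9,19): clear
  edge (9,19)–(11,22): clear
  edge (11,22)–(7,23): clear
  edge (7,23)–(0,23): clear
  midpoint (43/2,17/2) outside
  → clear
Obstacle 2 [(14,2) (23,4) (15,8)]:
  edge (14,2)–(23,4): crosses AB
  edge (23,4)–(15,8): crosses AB
  edge (15,8)–(14,2): clear
  → BLOCKED
Obstacle 3 [(3,10) (5,3) (11,0) (10,5) (7,11)]:
  edge (3,10)–(5,3): clear
  edge (5,3)–(11,0): clear
  edge (11,0)–(10,5): clear
  edge (10,5)–(7,11): clear
  edge (7,11)–(3,10): clear
  midpoint (43/2,17/2) outside
  → clear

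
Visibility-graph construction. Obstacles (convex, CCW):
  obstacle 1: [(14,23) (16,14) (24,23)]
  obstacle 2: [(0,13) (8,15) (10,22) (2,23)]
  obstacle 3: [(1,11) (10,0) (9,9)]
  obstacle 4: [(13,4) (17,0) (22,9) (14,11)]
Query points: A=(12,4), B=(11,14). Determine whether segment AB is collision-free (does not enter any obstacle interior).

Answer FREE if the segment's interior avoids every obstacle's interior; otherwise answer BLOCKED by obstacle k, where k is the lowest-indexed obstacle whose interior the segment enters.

FREE

Obstacle 1 [(14,23) (16,14) (24,23)]:
  edge (14,23)–(16,14): clear
  edge (16,14)–(24,23): clear
  edge (24,23)–(14,23): clear
  midpoint (23/2,9) outside
  → clear
Obstacle 2 [(0,13) (8,15) (10,22) (2,23)]:
  edge (0,13)–(8,15): clear
  edge (8,15)–(10,22): clear
  edge (10,22)–(2,23): clear
  edge (2,23)–(0,13): clear
  midpoint (23/2,9) outside
  → clear
Obstacle 3 [(1,11) (10,0) (9,9)]:
  edge (1,11)–(10,0): clear
  edge (10,0)–(9,9): clear
  edge (9,9)–(1,11): clear
  midpoint (23/2,9) outside
  → clear
Obstacle 4 [(13,4) (17,0) (22,9) (14,11)]:
  edge (13,4)–(17,0): clear
  edge (17,0)–(22,9): clear
  edge (22,9)–(14,11): clear
  edge (14,11)–(13,4): clear
  midpoint (23/2,9) outside
  → clear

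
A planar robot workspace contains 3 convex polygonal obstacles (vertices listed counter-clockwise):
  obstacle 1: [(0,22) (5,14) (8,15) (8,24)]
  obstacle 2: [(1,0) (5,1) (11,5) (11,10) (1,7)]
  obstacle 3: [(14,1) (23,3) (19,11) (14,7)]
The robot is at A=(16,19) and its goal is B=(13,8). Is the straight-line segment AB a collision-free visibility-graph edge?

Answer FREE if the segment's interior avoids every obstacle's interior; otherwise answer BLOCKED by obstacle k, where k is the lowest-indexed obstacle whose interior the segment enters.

Obstacle 1 [(0,22) (5,14) (8,15) (8,24)]:
  edge (0,22)–(5,14): clear
  edge (5,14)–(8,15): clear
  edge (8,15)–(8,24): clear
  edge (8,24)–(0,22): clear
  midpoint (29/2,27/2) outside
  → clear
Obstacle 2 [(1,0) (5,1) (11,5) (11,10) (1,7)]:
  edge (1,0)–(5,1): clear
  edge (5,1)–(11,5): clear
  edge (11,5)–(11,10): clear
  edge (11,10)–(1,7): clear
  edge (1,7)–(1,0): clear
  midpoint (29/2,27/2) outside
  → clear
Obstacle 3 [(14,1) (23,3) (19,11) (14,7)]:
  edge (14,1)–(23,3): clear
  edge (23,3)–(19,11): clear
  edge (19,11)–(14,7): clear
  edge (14,7)–(14,1): clear
  midpoint (29/2,27/2) outside
  → clear

FREE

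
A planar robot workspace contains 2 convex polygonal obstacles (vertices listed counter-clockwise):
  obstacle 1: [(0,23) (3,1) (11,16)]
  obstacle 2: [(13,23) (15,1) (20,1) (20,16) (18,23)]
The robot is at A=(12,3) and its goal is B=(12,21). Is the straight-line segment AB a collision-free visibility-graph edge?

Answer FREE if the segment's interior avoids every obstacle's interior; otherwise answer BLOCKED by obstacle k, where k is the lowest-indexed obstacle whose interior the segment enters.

FREE

Obstacle 1 [(0,23) (3,1) (11,16)]:
  edge (0,23)–(3,1): clear
  edge (3,1)–(11,16): clear
  edge (11,16)–(0,23): clear
  midpoint (12,12) outside
  → clear
Obstacle 2 [(13,23) (15,1) (20,1) (20,16) (18,23)]:
  edge (13,23)–(15,1): clear
  edge (15,1)–(20,1): clear
  edge (20,1)–(20,16): clear
  edge (20,16)–(18,23): clear
  edge (18,23)–(13,23): clear
  midpoint (12,12) outside
  → clear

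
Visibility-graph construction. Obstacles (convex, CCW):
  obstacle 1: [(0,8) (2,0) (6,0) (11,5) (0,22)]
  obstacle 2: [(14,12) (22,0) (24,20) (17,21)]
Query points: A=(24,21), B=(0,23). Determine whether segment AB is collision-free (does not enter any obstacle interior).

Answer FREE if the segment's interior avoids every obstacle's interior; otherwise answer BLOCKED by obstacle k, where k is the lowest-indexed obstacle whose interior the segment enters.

FREE

Obstacle 1 [(0,8) (2,0) (6,0) (11,5) (0,22)]:
  edge (0,8)–(2,0): clear
  edge (2,0)–(6,0): clear
  edge (6,0)–(11,5): clear
  edge (11,5)–(0,22): clear
  edge (0,22)–(0,8): clear
  midpoint (12,22) outside
  → clear
Obstacle 2 [(14,12) (22,0) (24,20) (17,21)]:
  edge (14,12)–(22,0): clear
  edge (22,0)–(24,20): clear
  edge (24,20)–(17,21): clear
  edge (17,21)–(14,12): clear
  midpoint (12,22) outside
  → clear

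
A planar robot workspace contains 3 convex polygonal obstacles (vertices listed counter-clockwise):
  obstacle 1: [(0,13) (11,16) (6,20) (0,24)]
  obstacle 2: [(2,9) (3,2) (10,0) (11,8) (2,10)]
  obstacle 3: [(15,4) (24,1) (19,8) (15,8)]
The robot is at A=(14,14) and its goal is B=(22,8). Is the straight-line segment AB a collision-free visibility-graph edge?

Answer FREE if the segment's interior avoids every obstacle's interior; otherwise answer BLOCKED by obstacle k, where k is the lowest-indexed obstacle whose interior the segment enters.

FREE

Obstacle 1 [(0,13) (11,16) (6,20) (0,24)]:
  edge (0,13)–(11,16): clear
  edge (11,16)–(6,20): clear
  edge (6,20)–(0,24): clear
  edge (0,24)–(0,13): clear
  midpoint (18,11) outside
  → clear
Obstacle 2 [(2,9) (3,2) (10,0) (11,8) (2,10)]:
  edge (2,9)–(3,2): clear
  edge (3,2)–(10,0): clear
  edge (10,0)–(11,8): clear
  edge (11,8)–(2,10): clear
  edge (2,10)–(2,9): clear
  midpoint (18,11) outside
  → clear
Obstacle 3 [(15,4) (24,1) (19,8) (15,8)]:
  edge (15,4)–(24,1): clear
  edge (24,1)–(19,8): clear
  edge (19,8)–(15,8): clear
  edge (15,8)–(15,4): clear
  midpoint (18,11) outside
  → clear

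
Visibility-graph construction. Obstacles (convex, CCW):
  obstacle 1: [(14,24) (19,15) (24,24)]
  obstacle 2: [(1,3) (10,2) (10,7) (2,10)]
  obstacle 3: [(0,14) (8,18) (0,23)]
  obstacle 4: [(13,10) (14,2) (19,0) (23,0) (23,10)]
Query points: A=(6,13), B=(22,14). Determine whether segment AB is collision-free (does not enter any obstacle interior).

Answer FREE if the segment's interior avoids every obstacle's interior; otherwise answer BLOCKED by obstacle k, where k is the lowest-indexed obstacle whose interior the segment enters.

FREE

Obstacle 1 [(14,24) (19,15) (24,24)]:
  edge (14,24)–(19,15): clear
  edge (19,15)–(24,24): clear
  edge (24,24)–(14,24): clear
  midpoint (14,27/2) outside
  → clear
Obstacle 2 [(1,3) (10,2) (10,7) (2,10)]:
  edge (1,3)–(10,2): clear
  edge (10,2)–(10,7): clear
  edge (10,7)–(2,10): clear
  edge (2,10)–(1,3): clear
  midpoint (14,27/2) outside
  → clear
Obstacle 3 [(0,14) (8,18) (0,23)]:
  edge (0,14)–(8,18): clear
  edge (8,18)–(0,23): clear
  edge (0,23)–(0,14): clear
  midpoint (14,27/2) outside
  → clear
Obstacle 4 [(13,10) (14,2) (19,0) (23,0) (23,10)]:
  edge (13,10)–(14,2): clear
  edge (14,2)–(19,0): clear
  edge (19,0)–(23,0): clear
  edge (23,0)–(23,10): clear
  edge (23,10)–(13,10): clear
  midpoint (14,27/2) outside
  → clear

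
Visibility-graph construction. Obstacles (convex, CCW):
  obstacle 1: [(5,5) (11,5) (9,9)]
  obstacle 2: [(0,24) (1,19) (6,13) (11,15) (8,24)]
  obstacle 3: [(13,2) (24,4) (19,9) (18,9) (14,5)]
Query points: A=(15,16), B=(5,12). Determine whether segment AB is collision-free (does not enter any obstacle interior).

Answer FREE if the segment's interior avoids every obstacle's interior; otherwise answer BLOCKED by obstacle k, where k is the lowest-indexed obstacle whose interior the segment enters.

FREE

Obstacle 1 [(5,5) (11,5) (9,9)]:
  edge (5,5)–(11,5): clear
  edge (11,5)–(9,9): clear
  edge (9,9)–(5,5): clear
  midpoint (10,14) outside
  → clear
Obstacle 2 [(0,24) (1,19) (6,13) (11,15) (8,24)]:
  edge (0,24)–(1,19): clear
  edge (1,19)–(6,13): clear
  edge (6,13)–(11,15): clear
  edge (11,15)–(8,24): clear
  edge (8,24)–(0,24): clear
  midpoint (10,14) outside
  → clear
Obstacle 3 [(13,2) (24,4) (19,9) (18,9) (14,5)]:
  edge (13,2)–(24,4): clear
  edge (24,4)–(19,9): clear
  edge (19,9)–(18,9): clear
  edge (18,9)–(14,5): clear
  edge (14,5)–(13,2): clear
  midpoint (10,14) outside
  → clear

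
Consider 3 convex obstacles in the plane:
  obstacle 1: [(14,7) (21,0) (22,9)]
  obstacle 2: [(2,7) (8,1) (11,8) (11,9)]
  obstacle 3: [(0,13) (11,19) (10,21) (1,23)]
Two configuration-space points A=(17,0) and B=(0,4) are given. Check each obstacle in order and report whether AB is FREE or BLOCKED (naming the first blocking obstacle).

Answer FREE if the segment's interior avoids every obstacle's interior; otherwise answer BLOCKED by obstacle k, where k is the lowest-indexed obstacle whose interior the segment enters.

BLOCKED by obstacle 2

Obstacle 1 [(14,7) (21,0) (22,9)]:
  edge (14,7)–(21,0): clear
  edge (21,0)–(22,9): clear
  edge (22,9)–(14,7): clear
  midpoint (17/2,2) outside
  → clear
Obstacle 2 [(2,7) (8,1) (11,8) (11,9)]:
  edge (2,7)–(8,1): crosses AB
  edge (8,1)–(11,8): crosses AB
  edge (11,8)–(11,9): clear
  edge (11,9)–(2,7): clear
  → BLOCKED
Obstacle 3 [(0,13) (11,19) (10,21) (1,23)]:
  edge (0,13)–(11,19): clear
  edge (11,19)–(10,21): clear
  edge (10,21)–(1,23): clear
  edge (1,23)–(0,13): clear
  midpoint (17/2,2) outside
  → clear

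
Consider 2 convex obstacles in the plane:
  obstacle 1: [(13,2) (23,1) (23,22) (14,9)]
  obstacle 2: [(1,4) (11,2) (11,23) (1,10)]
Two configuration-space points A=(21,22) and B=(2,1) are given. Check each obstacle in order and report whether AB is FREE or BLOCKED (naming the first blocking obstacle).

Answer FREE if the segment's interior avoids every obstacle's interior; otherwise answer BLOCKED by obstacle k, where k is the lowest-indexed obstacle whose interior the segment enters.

BLOCKED by obstacle 2

Obstacle 1 [(13,2) (23,1) (23,22) (14,9)]:
  edge (13,2)–(23,1): clear
  edge (23,1)–(23,22): clear
  edge (23,22)–(14,9): clear
  edge (14,9)–(13,2): clear
  midpoint (23/2,23/2) outside
  → clear
Obstacle 2 [(1,4) (11,2) (11,23) (1,10)]:
  edge (1,4)–(11,2): crosses AB
  edge (11,2)–(11,23): crosses AB
  edge (11,23)–(1,10): clear
  edge (1,10)–(1,4): clear
  → BLOCKED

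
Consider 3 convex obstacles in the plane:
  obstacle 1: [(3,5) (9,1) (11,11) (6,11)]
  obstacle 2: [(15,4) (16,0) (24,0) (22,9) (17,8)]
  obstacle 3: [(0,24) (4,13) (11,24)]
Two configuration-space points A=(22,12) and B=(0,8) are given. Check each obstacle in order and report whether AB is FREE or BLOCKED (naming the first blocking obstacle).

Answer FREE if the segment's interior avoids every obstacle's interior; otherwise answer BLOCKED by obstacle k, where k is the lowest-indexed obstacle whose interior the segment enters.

Obstacle 1 [(3,5) (9,1) (11,11) (6,11)]:
  edge (3,5)–(9,1): clear
  edge (9,1)–(11,11): crosses AB
  edge (11,11)–(6,11): clear
  edge (6,11)–(3,5): crosses AB
  → BLOCKED
Obstacle 2 [(15,4) (16,0) (24,0) (22,9) (17,8)]:
  edge (15,4)–(16,0): clear
  edge (16,0)–(24,0): clear
  edge (24,0)–(22,9): clear
  edge (22,9)–(17,8): clear
  edge (17,8)–(15,4): clear
  midpoint (11,10) outside
  → clear
Obstacle 3 [(0,24) (4,13) (11,24)]:
  edge (0,24)–(4,13): clear
  edge (4,13)–(11,24): clear
  edge (11,24)–(0,24): clear
  midpoint (11,10) outside
  → clear

BLOCKED by obstacle 1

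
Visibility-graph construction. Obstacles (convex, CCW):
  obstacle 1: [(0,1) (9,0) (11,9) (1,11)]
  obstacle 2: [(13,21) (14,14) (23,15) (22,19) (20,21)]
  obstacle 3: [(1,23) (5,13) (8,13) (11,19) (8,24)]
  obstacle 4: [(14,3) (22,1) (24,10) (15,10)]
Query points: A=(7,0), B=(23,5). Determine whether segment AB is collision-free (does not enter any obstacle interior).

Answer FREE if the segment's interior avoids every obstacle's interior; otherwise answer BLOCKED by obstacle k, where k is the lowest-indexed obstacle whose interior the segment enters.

Obstacle 1 [(0,1) (9,0) (11,9) (1,11)]:
  edge (0,1)–(9,0): crosses AB
  edge (9,0)–(11,9): crosses AB
  edge (11,9)–(1,11): clear
  edge (1,11)–(0,1): clear
  → BLOCKED
Obstacle 2 [(13,21) (14,14) (23,15) (22,19) (20,21)]:
  edge (13,21)–(14,14): clear
  edge (14,14)–(23,15): clear
  edge (23,15)–(22,19): clear
  edge (22,19)–(20,21): clear
  edge (20,21)–(13,21): clear
  midpoint (15,5/2) outside
  → clear
Obstacle 3 [(1,23) (5,13) (8,13) (11,19) (8,24)]:
  edge (1,23)–(5,13): clear
  edge (5,13)–(8,13): clear
  edge (8,13)–(11,19): clear
  edge (11,19)–(8,24): clear
  edge (8,24)–(1,23): clear
  midpoint (15,5/2) outside
  → clear
Obstacle 4 [(14,3) (22,1) (24,10) (15,10)]:
  edge (14,3)–(22,1): crosses AB
  edge (22,1)–(24,10): crosses AB
  edge (24,10)–(15,10): clear
  edge (15,10)–(14,3): clear
  → BLOCKED

BLOCKED by obstacle 1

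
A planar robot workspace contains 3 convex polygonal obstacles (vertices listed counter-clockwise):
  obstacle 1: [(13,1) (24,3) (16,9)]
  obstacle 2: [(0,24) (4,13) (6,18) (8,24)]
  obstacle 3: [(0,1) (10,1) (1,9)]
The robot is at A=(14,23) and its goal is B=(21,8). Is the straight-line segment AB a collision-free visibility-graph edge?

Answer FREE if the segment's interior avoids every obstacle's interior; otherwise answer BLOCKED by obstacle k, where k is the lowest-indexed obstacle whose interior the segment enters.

FREE

Obstacle 1 [(13,1) (24,3) (16,9)]:
  edge (13,1)–(24,3): clear
  edge (24,3)–(16,9): clear
  edge (16,9)–(13,1): clear
  midpoint (35/2,31/2) outside
  → clear
Obstacle 2 [(0,24) (4,13) (6,18) (8,24)]:
  edge (0,24)–(4,13): clear
  edge (4,13)–(6,18): clear
  edge (6,18)–(8,24): clear
  edge (8,24)–(0,24): clear
  midpoint (35/2,31/2) outside
  → clear
Obstacle 3 [(0,1) (10,1) (1,9)]:
  edge (0,1)–(10,1): clear
  edge (10,1)–(1,9): clear
  edge (1,9)–(0,1): clear
  midpoint (35/2,31/2) outside
  → clear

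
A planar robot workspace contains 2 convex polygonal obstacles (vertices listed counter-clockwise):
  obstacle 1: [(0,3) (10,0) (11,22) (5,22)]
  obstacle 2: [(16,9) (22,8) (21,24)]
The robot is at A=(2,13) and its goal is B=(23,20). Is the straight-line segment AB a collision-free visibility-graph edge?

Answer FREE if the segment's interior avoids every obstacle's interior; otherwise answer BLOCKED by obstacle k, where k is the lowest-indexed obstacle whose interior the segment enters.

BLOCKED by obstacle 1

Obstacle 1 [(0,3) (10,0) (11,22) (5,22)]:
  edge (0,3)–(10,0): clear
  edge (10,0)–(11,22): crosses AB
  edge (11,22)–(5,22): clear
  edge (5,22)–(0,3): crosses AB
  → BLOCKED
Obstacle 2 [(16,9) (22,8) (21,24)]:
  edge (16,9)–(22,8): clear
  edge (22,8)–(21,24): crosses AB
  edge (21,24)–(16,9): crosses AB
  → BLOCKED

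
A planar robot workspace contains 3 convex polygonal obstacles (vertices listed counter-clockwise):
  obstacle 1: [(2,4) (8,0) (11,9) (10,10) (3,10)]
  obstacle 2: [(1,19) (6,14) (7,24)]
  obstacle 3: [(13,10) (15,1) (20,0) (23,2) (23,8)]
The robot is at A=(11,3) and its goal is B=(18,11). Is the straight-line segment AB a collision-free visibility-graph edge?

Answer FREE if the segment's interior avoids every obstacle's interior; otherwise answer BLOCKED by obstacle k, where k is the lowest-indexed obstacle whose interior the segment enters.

Obstacle 1 [(2,4) (8,0) (11,9) (10,10) (3,10)]:
  edge (2,4)–(8,0): clear
  edge (8,0)–(11,9): clear
  edge (11,9)–(10,10): clear
  edge (10,10)–(3,10): clear
  edge (3,10)–(2,4): clear
  midpoint (29/2,7) outside
  → clear
Obstacle 2 [(1,19) (6,14) (7,24)]:
  edge (1,19)–(6,14): clear
  edge (6,14)–(7,24): clear
  edge (7,24)–(1,19): clear
  midpoint (29/2,7) outside
  → clear
Obstacle 3 [(13,10) (15,1) (20,0) (23,2) (23,8)]:
  edge (13,10)–(15,1): crosses AB
  edge (15,1)–(20,0): clear
  edge (20,0)–(23,2): clear
  edge (23,2)–(23,8): clear
  edge (23,8)–(13,10): crosses AB
  → BLOCKED

BLOCKED by obstacle 3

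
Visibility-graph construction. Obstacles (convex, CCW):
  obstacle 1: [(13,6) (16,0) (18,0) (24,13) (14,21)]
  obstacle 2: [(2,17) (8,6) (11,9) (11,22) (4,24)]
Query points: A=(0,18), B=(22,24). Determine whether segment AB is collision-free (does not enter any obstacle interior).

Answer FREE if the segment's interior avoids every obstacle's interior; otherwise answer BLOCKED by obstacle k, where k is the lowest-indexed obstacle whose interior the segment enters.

Obstacle 1 [(13,6) (16,0) (18,0) (24,13) (14,21)]:
  edge (13,6)–(16,0): clear
  edge (16,0)–(18,0): clear
  edge (18,0)–(24,13): clear
  edge (24,13)–(14,21): clear
  edge (14,21)–(13,6): clear
  midpoint (11,21) outside
  → clear
Obstacle 2 [(2,17) (8,6) (11,9) (11,22) (4,24)]:
  edge (2,17)–(8,6): clear
  edge (8,6)–(11,9): clear
  edge (11,9)–(11,22): crosses AB
  edge (11,22)–(4,24): clear
  edge (4,24)–(2,17): crosses AB
  → BLOCKED

BLOCKED by obstacle 2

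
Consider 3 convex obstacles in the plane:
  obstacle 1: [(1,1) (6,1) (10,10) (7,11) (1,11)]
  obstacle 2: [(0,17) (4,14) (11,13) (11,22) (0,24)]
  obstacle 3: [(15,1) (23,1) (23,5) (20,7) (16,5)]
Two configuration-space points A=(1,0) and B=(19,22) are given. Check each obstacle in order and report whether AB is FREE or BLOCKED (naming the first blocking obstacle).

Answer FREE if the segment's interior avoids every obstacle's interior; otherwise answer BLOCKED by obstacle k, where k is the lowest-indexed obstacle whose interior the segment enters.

BLOCKED by obstacle 1

Obstacle 1 [(1,1) (6,1) (10,10) (7,11) (1,11)]:
  edge (1,1)–(6,1): crosses AB
  edge (6,1)–(10,10): clear
  edge (10,10)–(7,11): crosses AB
  edge (7,11)–(1,11): clear
  edge (1,11)–(1,1): clear
  → BLOCKED
Obstacle 2 [(0,17) (4,14) (11,13) (11,22) (0,24)]:
  edge (0,17)–(4,14): clear
  edge (4,14)–(11,13): clear
  edge (11,13)–(11,22): clear
  edge (11,22)–(0,24): clear
  edge (0,24)–(0,17): clear
  midpoint (10,11) outside
  → clear
Obstacle 3 [(15,1) (23,1) (23,5) (20,7) (16,5)]:
  edge (15,1)–(23,1): clear
  edge (23,1)–(23,5): clear
  edge (23,5)–(20,7): clear
  edge (20,7)–(16,5): clear
  edge (16,5)–(15,1): clear
  midpoint (10,11) outside
  → clear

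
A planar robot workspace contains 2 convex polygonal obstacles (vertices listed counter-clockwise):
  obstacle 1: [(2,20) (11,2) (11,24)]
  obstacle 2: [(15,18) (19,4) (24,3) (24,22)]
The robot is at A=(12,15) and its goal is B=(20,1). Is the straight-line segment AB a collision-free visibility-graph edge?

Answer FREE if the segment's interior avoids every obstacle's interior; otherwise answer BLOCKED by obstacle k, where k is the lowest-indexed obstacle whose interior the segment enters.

FREE

Obstacle 1 [(2,20) (11,2) (11,24)]:
  edge (2,20)–(11,2): clear
  edge (11,2)–(11,24): clear
  edge (11,24)–(2,20): clear
  midpoint (16,8) outside
  → clear
Obstacle 2 [(15,18) (19,4) (24,3) (24,22)]:
  edge (15,18)–(19,4): clear
  edge (19,4)–(24,3): clear
  edge (24,3)–(24,22): clear
  edge (24,22)–(15,18): clear
  midpoint (16,8) outside
  → clear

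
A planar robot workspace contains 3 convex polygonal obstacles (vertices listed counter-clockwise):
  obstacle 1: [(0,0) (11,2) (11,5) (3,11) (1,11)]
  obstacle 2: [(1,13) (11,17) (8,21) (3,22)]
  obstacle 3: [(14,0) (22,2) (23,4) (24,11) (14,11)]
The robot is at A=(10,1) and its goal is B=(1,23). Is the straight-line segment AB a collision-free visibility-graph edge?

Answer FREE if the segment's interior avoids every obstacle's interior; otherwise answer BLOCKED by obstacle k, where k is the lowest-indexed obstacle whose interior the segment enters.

BLOCKED by obstacle 1

Obstacle 1 [(0,0) (11,2) (11,5) (3,11) (1,11)]:
  edge (0,0)–(11,2): crosses AB
  edge (11,2)–(11,5): clear
  edge (11,5)–(3,11): crosses AB
  edge (3,11)–(1,11): clear
  edge (1,11)–(0,0): clear
  → BLOCKED
Obstacle 2 [(1,13) (11,17) (8,21) (3,22)]:
  edge (1,13)–(11,17): crosses AB
  edge (11,17)–(8,21): clear
  edge (8,21)–(3,22): clear
  edge (3,22)–(1,13): crosses AB
  → BLOCKED
Obstacle 3 [(14,0) (22,2) (23,4) (24,11) (14,11)]:
  edge (14,0)–(22,2): clear
  edge (22,2)–(23,4): clear
  edge (23,4)–(24,11): clear
  edge (24,11)–(14,11): clear
  edge (14,11)–(14,0): clear
  midpoint (11/2,12) outside
  → clear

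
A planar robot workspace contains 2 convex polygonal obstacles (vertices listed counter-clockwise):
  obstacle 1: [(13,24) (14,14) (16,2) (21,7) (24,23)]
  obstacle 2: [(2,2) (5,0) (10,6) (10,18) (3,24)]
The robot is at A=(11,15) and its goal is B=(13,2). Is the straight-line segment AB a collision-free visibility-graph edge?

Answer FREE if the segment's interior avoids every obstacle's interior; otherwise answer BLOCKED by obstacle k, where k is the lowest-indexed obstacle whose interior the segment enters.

FREE

Obstacle 1 [(13,24) (14,14) (16,2) (21,7) (24,23)]:
  edge (13,24)–(14,14): clear
  edge (14,14)–(16,2): clear
  edge (16,2)–(21,7): clear
  edge (21,7)–(24,23): clear
  edge (24,23)–(13,24): clear
  midpoint (12,17/2) outside
  → clear
Obstacle 2 [(2,2) (5,0) (10,6) (10,18) (3,24)]:
  edge (2,2)–(5,0): clear
  edge (5,0)–(10,6): clear
  edge (10,6)–(10,18): clear
  edge (10,18)–(3,24): clear
  edge (3,24)–(2,2): clear
  midpoint (12,17/2) outside
  → clear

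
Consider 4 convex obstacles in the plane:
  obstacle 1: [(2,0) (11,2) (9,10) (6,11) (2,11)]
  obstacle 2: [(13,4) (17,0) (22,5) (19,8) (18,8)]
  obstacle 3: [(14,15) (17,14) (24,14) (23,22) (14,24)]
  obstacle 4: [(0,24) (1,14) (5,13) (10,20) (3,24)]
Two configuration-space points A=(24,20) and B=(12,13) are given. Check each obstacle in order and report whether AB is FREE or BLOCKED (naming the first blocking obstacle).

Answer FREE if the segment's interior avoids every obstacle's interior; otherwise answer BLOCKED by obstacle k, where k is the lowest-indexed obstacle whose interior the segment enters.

BLOCKED by obstacle 3

Obstacle 1 [(2,0) (11,2) (9,10) (6,11) (2,11)]:
  edge (2,0)–(11,2): clear
  edge (11,2)–(9,10): clear
  edge (9,10)–(6,11): clear
  edge (6,11)–(2,11): clear
  edge (2,11)–(2,0): clear
  midpoint (18,33/2) outside
  → clear
Obstacle 2 [(13,4) (17,0) (22,5) (19,8) (18,8)]:
  edge (13,4)–(17,0): clear
  edge (17,0)–(22,5): clear
  edge (22,5)–(19,8): clear
  edge (19,8)–(18,8): clear
  edge (18,8)–(13,4): clear
  midpoint (18,33/2) outside
  → clear
Obstacle 3 [(14,15) (17,14) (24,14) (23,22) (14,24)]:
  edge (14,15)–(17,14): crosses AB
  edge (17,14)–(24,14): clear
  edge (24,14)–(23,22): crosses AB
  edge (23,22)–(14,24): clear
  edge (14,24)–(14,15): clear
  → BLOCKED
Obstacle 4 [(0,24) (1,14) (5,13) (10,20) (3,24)]:
  edge (0,24)–(1,14): clear
  edge (1,14)–(5,13): clear
  edge (5,13)–(10,20): clear
  edge (10,20)–(3,24): clear
  edge (3,24)–(0,24): clear
  midpoint (18,33/2) outside
  → clear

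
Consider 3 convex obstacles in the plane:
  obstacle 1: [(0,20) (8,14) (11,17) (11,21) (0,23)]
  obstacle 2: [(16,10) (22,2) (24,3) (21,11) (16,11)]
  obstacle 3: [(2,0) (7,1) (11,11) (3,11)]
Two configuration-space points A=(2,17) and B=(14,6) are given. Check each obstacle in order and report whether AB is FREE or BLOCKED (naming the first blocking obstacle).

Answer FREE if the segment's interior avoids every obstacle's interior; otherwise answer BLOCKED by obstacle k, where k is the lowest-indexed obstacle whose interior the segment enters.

Obstacle 1 [(0,20) (8,14) (11,17) (11,21) (0,23)]:
  edge (0,20)–(8,14): clear
  edge (8,14)–(11,17): clear
  edge (11,17)–(11,21): clear
  edge (11,21)–(0,23): clear
  edge (0,23)–(0,20): clear
  midpoint (8,23/2) outside
  → clear
Obstacle 2 [(16,10) (22,2) (24,3) (21,11) (16,11)]:
  edge (16,10)–(22,2): clear
  edge (22,2)–(24,3): clear
  edge (24,3)–(21,11): clear
  edge (21,11)–(16,11): clear
  edge (16,11)–(16,10): clear
  midpoint (8,23/2) outside
  → clear
Obstacle 3 [(2,0) (7,1) (11,11) (3,11)]:
  edge (2,0)–(7,1): clear
  edge (7,1)–(11,11): crosses AB
  edge (11,11)–(3,11): crosses AB
  edge (3,11)–(2,0): clear
  → BLOCKED

BLOCKED by obstacle 3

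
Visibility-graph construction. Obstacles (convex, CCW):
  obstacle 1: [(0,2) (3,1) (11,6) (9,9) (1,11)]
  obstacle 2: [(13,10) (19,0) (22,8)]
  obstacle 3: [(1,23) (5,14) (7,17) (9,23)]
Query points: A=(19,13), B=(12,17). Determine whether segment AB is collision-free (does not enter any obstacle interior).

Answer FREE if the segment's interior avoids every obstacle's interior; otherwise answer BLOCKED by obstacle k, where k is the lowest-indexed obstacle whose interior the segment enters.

FREE

Obstacle 1 [(0,2) (3,1) (11,6) (9,9) (1,11)]:
  edge (0,2)–(3,1): clear
  edge (3,1)–(11,6): clear
  edge (11,6)–(9,9): clear
  edge (9,9)–(1,11): clear
  edge (1,11)–(0,2): clear
  midpoint (31/2,15) outside
  → clear
Obstacle 2 [(13,10) (19,0) (22,8)]:
  edge (13,10)–(19,0): clear
  edge (19,0)–(22,8): clear
  edge (22,8)–(13,10): clear
  midpoint (31/2,15) outside
  → clear
Obstacle 3 [(1,23) (5,14) (7,17) (9,23)]:
  edge (1,23)–(5,14): clear
  edge (5,14)–(7,17): clear
  edge (7,17)–(9,23): clear
  edge (9,23)–(1,23): clear
  midpoint (31/2,15) outside
  → clear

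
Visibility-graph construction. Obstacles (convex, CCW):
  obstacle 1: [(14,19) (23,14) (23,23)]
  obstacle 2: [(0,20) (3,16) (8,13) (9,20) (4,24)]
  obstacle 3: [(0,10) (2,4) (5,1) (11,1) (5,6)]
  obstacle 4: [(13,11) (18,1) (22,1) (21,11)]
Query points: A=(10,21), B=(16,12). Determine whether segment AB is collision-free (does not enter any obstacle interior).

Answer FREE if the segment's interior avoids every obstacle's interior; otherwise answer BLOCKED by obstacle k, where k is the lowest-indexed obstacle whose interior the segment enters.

Obstacle 1 [(14,19) (23,14) (23,23)]:
  edge (14,19)–(23,14): clear
  edge (23,14)–(23,23): clear
  edge (23,23)–(14,19): clear
  midpoint (13,33/2) outside
  → clear
Obstacle 2 [(0,20) (3,16) (8,13) (9,20) (4,24)]:
  edge (0,20)–(3,16): clear
  edge (3,16)–(8,13): clear
  edge (8,13)–(9,20): clear
  edge (9,20)–(4,24): clear
  edge (4,24)–(0,20): clear
  midpoint (13,33/2) outside
  → clear
Obstacle 3 [(0,10) (2,4) (5,1) (11,1) (5,6)]:
  edge (0,10)–(2,4): clear
  edge (2,4)–(5,1): clear
  edge (5,1)–(11,1): clear
  edge (11,1)–(5,6): clear
  edge (5,6)–(0,10): clear
  midpoint (13,33/2) outside
  → clear
Obstacle 4 [(13,11) (18,1) (22,1) (21,11)]:
  edge (13,11)–(18,1): clear
  edge (18,1)–(22,1): clear
  edge (22,1)–(21,11): clear
  edge (21,11)–(13,11): clear
  midpoint (13,33/2) outside
  → clear

FREE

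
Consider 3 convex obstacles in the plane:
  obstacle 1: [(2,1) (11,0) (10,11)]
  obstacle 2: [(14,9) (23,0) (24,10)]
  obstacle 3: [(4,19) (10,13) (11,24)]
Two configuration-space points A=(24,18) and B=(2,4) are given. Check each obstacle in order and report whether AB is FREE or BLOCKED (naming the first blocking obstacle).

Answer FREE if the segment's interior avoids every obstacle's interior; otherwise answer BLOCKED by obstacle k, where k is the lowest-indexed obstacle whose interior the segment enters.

BLOCKED by obstacle 1

Obstacle 1 [(2,1) (11,0) (10,11)]:
  edge (2,1)–(11,0): clear
  edge (11,0)–(10,11): crosses AB
  edge (10,11)–(2,1): crosses AB
  → BLOCKED
Obstacle 2 [(14,9) (23,0) (24,10)]:
  edge (14,9)–(23,0): clear
  edge (23,0)–(24,10): clear
  edge (24,10)–(14,9): clear
  midpoint (13,11) outside
  → clear
Obstacle 3 [(4,19) (10,13) (11,24)]:
  edge (4,19)–(10,13): clear
  edge (10,13)–(11,24): clear
  edge (11,24)–(4,19): clear
  midpoint (13,11) outside
  → clear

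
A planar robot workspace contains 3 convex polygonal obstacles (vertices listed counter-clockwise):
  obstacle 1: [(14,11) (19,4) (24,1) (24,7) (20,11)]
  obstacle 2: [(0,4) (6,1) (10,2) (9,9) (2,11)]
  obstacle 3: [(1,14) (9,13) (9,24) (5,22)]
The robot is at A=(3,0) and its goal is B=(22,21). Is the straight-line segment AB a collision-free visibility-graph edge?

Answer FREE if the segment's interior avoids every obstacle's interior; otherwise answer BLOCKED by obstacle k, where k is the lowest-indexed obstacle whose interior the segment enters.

BLOCKED by obstacle 2

Obstacle 1 [(14,11) (19,4) (24,1) (24,7) (20,11)]:
  edge (14,11)–(19,4): clear
  edge (19,4)–(24,1): clear
  edge (24,1)–(24,7): clear
  edge (24,7)–(20,11): clear
  edge (20,11)–(14,11): clear
  midpoint (25/2,21/2) outside
  → clear
Obstacle 2 [(0,4) (6,1) (10,2) (9,9) (2,11)]:
  edge (0,4)–(6,1): crosses AB
  edge (6,1)–(10,2): clear
  edge (10,2)–(9,9): crosses AB
  edge (9,9)–(2,11): clear
  edge (2,11)–(0,4): clear
  → BLOCKED
Obstacle 3 [(1,14) (9,13) (9,24) (5,22)]:
  edge (1,14)–(9,13): clear
  edge (9,13)–(9,24): clear
  edge (9,24)–(5,22): clear
  edge (5,22)–(1,14): clear
  midpoint (25/2,21/2) outside
  → clear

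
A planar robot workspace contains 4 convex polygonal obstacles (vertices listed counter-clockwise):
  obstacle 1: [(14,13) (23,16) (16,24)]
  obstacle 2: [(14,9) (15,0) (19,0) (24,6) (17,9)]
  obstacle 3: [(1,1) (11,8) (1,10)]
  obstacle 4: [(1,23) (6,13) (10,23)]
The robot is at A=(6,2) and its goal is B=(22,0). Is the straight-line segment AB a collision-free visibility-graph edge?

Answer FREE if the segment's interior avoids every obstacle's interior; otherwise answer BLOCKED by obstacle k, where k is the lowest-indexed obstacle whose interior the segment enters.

Obstacle 1 [(14,13) (23,16) (16,24)]:
  edge (14,13)–(23,16): clear
  edge (23,16)–(16,24): clear
  edge (16,24)–(14,13): clear
  midpoint (14,1) outside
  → clear
Obstacle 2 [(14,9) (15,0) (19,0) (24,6) (17,9)]:
  edge (14,9)–(15,0): crosses AB
  edge (15,0)–(19,0): clear
  edge (19,0)–(24,6): crosses AB
  edge (24,6)–(17,9): clear
  edge (17,9)–(14,9): clear
  → BLOCKED
Obstacle 3 [(1,1) (11,8) (1,10)]:
  edge (1,1)–(11,8): clear
  edge (11,8)–(1,10): clear
  edge (1,10)–(1,1): clear
  midpoint (14,1) outside
  → clear
Obstacle 4 [(1,23) (6,13) (10,23)]:
  edge (1,23)–(6,13): clear
  edge (6,13)–(10,23): clear
  edge (10,23)–(1,23): clear
  midpoint (14,1) outside
  → clear

BLOCKED by obstacle 2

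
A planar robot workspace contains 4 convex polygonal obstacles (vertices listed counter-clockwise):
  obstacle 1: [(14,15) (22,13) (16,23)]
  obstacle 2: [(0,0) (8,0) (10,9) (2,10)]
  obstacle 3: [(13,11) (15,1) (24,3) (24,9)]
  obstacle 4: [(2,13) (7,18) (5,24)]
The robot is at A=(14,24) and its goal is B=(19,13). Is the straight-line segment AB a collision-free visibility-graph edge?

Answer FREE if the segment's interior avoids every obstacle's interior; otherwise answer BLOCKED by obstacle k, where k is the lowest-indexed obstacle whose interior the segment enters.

Obstacle 1 [(14,15) (22,13) (16,23)]:
  edge (14,15)–(22,13): crosses AB
  edge (22,13)–(16,23): clear
  edge (16,23)–(14,15): crosses AB
  → BLOCKED
Obstacle 2 [(0,0) (8,0) (10,9) (2,10)]:
  edge (0,0)–(8,0): clear
  edge (8,0)–(10,9): clear
  edge (10,9)–(2,10): clear
  edge (2,10)–(0,0): clear
  midpoint (33/2,37/2) outside
  → clear
Obstacle 3 [(13,11) (15,1) (24,3) (24,9)]:
  edge (13,11)–(15,1): clear
  edge (15,1)–(24,3): clear
  edge (24,3)–(24,9): clear
  edge (24,9)–(13,11): clear
  midpoint (33/2,37/2) outside
  → clear
Obstacle 4 [(2,13) (7,18) (5,24)]:
  edge (2,13)–(7,18): clear
  edge (7,18)–(5,24): clear
  edge (5,24)–(2,13): clear
  midpoint (33/2,37/2) outside
  → clear

BLOCKED by obstacle 1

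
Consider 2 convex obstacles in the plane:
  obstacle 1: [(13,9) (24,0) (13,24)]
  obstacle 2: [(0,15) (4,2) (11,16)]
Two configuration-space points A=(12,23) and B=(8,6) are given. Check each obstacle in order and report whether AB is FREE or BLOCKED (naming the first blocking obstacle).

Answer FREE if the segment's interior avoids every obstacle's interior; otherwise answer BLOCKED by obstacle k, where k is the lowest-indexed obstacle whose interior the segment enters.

BLOCKED by obstacle 2

Obstacle 1 [(13,9) (24,0) (13,24)]:
  edge (13,9)–(24,0): clear
  edge (24,0)–(13,24): clear
  edge (13,24)–(13,9): clear
  midpoint (10,29/2) outside
  → clear
Obstacle 2 [(0,15) (4,2) (11,16)]:
  edge (0,15)–(4,2): clear
  edge (4,2)–(11,16): crosses AB
  edge (11,16)–(0,15): crosses AB
  → BLOCKED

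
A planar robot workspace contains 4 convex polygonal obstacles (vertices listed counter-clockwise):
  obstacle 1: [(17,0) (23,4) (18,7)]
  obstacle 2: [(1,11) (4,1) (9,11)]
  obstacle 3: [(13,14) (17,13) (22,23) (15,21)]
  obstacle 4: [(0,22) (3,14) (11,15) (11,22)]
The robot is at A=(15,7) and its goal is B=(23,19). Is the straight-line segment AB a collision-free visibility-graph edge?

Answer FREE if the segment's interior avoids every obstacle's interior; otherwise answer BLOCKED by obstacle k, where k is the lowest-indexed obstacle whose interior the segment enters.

Obstacle 1 [(17,0) (23,4) (18,7)]:
  edge (17,0)–(23,4): clear
  edge (23,4)–(18,7): clear
  edge (18,7)–(17,0): clear
  midpoint (19,13) outside
  → clear
Obstacle 2 [(1,11) (4,1) (9,11)]:
  edge (1,11)–(4,1): clear
  edge (4,1)–(9,11): clear
  edge (9,11)–(1,11): clear
  midpoint (19,13) outside
  → clear
Obstacle 3 [(13,14) (17,13) (22,23) (15,21)]:
  edge (13,14)–(17,13): clear
  edge (17,13)–(22,23): clear
  edge (22,23)–(15,21): clear
  edge (15,21)–(13,14): clear
  midpoint (19,13) outside
  → clear
Obstacle 4 [(0,22) (3,14) (11,15) (11,22)]:
  edge (0,22)–(3,14): clear
  edge (3,14)–(11,15): clear
  edge (11,15)–(11,22): clear
  edge (11,22)–(0,22): clear
  midpoint (19,13) outside
  → clear

FREE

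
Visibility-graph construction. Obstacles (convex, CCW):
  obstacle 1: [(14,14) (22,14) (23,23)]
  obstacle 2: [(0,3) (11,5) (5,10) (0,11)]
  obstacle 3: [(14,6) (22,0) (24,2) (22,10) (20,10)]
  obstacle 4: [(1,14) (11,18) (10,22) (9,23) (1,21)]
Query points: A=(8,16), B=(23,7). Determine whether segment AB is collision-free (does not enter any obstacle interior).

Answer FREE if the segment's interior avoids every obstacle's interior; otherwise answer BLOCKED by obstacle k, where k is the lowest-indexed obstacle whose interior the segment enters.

BLOCKED by obstacle 3

Obstacle 1 [(14,14) (22,14) (23,23)]:
  edge (14,14)–(22,14): clear
  edge (22,14)–(23,23): clear
  edge (23,23)–(14,14): clear
  midpoint (31/2,23/2) outside
  → clear
Obstacle 2 [(0,3) (11,5) (5,10) (0,11)]:
  edge (0,3)–(11,5): clear
  edge (11,5)–(5,10): clear
  edge (5,10)–(0,11): clear
  edge (0,11)–(0,3): clear
  midpoint (31/2,23/2) outside
  → clear
Obstacle 3 [(14,6) (22,0) (24,2) (22,10) (20,10)]:
  edge (14,6)–(22,0): clear
  edge (22,0)–(24,2): clear
  edge (24,2)–(22,10): crosses AB
  edge (22,10)–(20,10): clear
  edge (20,10)–(14,6): crosses AB
  → BLOCKED
Obstacle 4 [(1,14) (11,18) (10,22) (9,23) (1,21)]:
  edge (1,14)–(11,18): clear
  edge (11,18)–(10,22): clear
  edge (10,22)–(9,23): clear
  edge (9,23)–(1,21): clear
  edge (1,21)–(1,14): clear
  midpoint (31/2,23/2) outside
  → clear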